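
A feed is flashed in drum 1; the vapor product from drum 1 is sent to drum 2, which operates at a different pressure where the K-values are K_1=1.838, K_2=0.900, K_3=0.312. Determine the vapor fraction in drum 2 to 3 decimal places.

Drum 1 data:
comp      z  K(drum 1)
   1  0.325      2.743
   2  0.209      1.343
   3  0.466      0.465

V/F (drum 2) = 0.340

Drum 1:
Material balance + equilibrium reduce to Σ zᵢ(Kᵢ−1)/(1+ψ₁(Kᵢ−1)) = 0.
g(0) = ΣzᵢKᵢ − 1 = 0.389 and g(1) = 1 − Σzᵢ/Kᵢ = -0.276, so a root lies in (0, 1).
Newton–Raphson from ψ₁ = 0.5:
  ψ₁ = 0.500: g = 0.0235, g' = -0.548 → ψ₁ = 0.543
Converged at ψ₁ = 0.543.
Drum-1 compositions:
  1: x = 0.167, y = 0.458
  2: x = 0.176, y = 0.237
  3: x = 0.657, y = 0.305
Drum-2 feed = drum-1 vapor: z₂ = (0.4579, 0.2366, 0.3054).
Drum 2:
Let ψ₂ = V/F and solve Σ zᵢ(Kᵢ−1)/(1+ψ₂(Kᵢ−1)) = 0.
Feasibility: ΣzᵢKᵢ = 1.150, Σzᵢ/Kᵢ = 1.491 — both > 1, two phases present.
Newton iteration, ψ₂⁰ = 0.44:
  ψ₂ = 0.440: g = -0.0458, g' = -0.472 → ψ₂ = 0.343
  ψ₂ = 0.343: g = -0.0015, g' = -0.444 → ψ₂ = 0.340
Converged at ψ₂ = 0.340.
  1: x = 0.356, y = 0.655
  2: x = 0.245, y = 0.220
  3: x = 0.399, y = 0.124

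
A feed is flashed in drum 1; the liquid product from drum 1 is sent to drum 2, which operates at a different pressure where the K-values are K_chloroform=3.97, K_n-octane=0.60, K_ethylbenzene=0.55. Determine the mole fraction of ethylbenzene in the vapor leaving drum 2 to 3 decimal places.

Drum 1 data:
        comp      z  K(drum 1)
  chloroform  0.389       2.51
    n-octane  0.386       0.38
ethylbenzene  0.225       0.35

Drum 1:
Material balance + equilibrium reduce to Σ zᵢ(Kᵢ−1)/(1+ψ₁(Kᵢ−1)) = 0.
Feasibility: ΣzᵢKᵢ = 1.202, Σzᵢ/Kᵢ = 1.814 — both > 1, two phases present.
Newton–Raphson from ψ₁ = 0.5:
  ψ₁ = 0.500: g = -0.2288, g' = -0.808 → ψ₁ = 0.217
  ψ₁ = 0.217: g = -0.0043, g' = -0.830 → ψ₁ = 0.212
Converged at ψ₁ = 0.212.
Drum-1 compositions:
  chloroform: x = 0.295, y = 0.740
  n-octane: x = 0.444, y = 0.169
  ethylbenzene: x = 0.261, y = 0.091
Drum-2 feed = drum-1 liquid: z₂ = (0.2948, 0.4443, 0.2609).
Drum 2:
Rachford–Rice: g(ψ₂) = Σ zᵢ(Kᵢ−1)/(1+ψ₂(Kᵢ−1)) = 0.
Feasibility: ΣzᵢKᵢ = 1.580, Σzᵢ/Kᵢ = 1.289 — both > 1, two phases present.
Iterate (Newton) starting at ψ₂ = 0.5:
  ψ₂ = 0.500: g = -0.0214, g' = -0.620 → ψ₂ = 0.466
Converged at ψ₂ = 0.466.
  chloroform: x = 0.124, y = 0.491
  n-octane: x = 0.546, y = 0.328
  ethylbenzene: x = 0.330, y = 0.182

y_ethylbenzene (drum 2) = 0.182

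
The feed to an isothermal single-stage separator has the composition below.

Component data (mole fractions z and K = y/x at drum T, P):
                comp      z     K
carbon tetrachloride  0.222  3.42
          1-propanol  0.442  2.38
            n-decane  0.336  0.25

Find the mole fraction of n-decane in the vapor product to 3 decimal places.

y_n-decane = 0.172

Newton iteration, β⁰ = 0.54:
  β = 0.540: g = 0.1589, g' = -1.055 → β = 0.691
  β = 0.691: g = -0.0094, g' = -1.216 → β = 0.683
Converged at β = 0.683.
Compositions from xᵢ = zᵢ/(1+β(Kᵢ−1)), yᵢ = Kᵢxᵢ:
  carbon tetrachloride: x = 0.084, y = 0.286
  1-propanol: x = 0.228, y = 0.542
  n-decane: x = 0.689, y = 0.172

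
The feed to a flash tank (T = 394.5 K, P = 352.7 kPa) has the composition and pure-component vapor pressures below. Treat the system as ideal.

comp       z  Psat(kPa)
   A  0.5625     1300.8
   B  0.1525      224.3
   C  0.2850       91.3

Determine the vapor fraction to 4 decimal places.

ψ = 0.7093

Raoult's law: Kᵢ = Pᵢˢᵃᵗ/P = Pᵢˢᵃᵗ/352.7.
  K_A = 1300.8/352.7 = 3.688120, K_B = 224.3/352.7 = 0.635951, K_C = 91.3/352.7 = 0.258860
Let ψ = V/F and solve Σ zᵢ(Kᵢ−1)/(1+ψ(Kᵢ−1)) = 0.
g(0) = ΣzᵢKᵢ − 1 = 1.2453 and g(1) = 1 − Σzᵢ/Kᵢ = -0.4933, so a root lies in (0, 1).
Newton iteration, ψ⁰ = 0.38:
  ψ = 0.3800: g = 0.38953, g' = -1.3252 → ψ = 0.6739
  ψ = 0.6739: g = 0.04222, g' = -1.1745 → ψ = 0.7099
  ψ = 0.7099: g = -0.00067, g' = -1.2144 → ψ = 0.7093
Converged at ψ = 0.7093.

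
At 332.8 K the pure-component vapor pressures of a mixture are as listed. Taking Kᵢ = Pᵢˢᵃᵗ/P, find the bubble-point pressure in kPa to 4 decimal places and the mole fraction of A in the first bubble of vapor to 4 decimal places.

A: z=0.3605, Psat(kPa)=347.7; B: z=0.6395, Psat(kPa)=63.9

Pbub = 166.2099 kPa, y_A = 0.7541

At the bubble point ψ → 0, so ΣzᵢKᵢ = 1 with Kᵢ = Pᵢˢᵃᵗ/P ⇒ P = ΣzᵢPᵢˢᵃᵗ.
P = 0.3605·347.7 + 0.6395·63.9 = 166.2099 kPa
yᵢ = zᵢPᵢˢᵃᵗ/P ⇒ y_A = 0.3605·347.7/166.2099 = 0.7541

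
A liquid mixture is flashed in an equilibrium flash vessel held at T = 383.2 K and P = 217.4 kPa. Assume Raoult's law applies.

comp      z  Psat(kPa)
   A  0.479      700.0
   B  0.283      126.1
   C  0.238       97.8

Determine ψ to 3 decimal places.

Raoult's law: Kᵢ = Pᵢˢᵃᵗ/P = Pᵢˢᵃᵗ/217.4.
  K_A = 700.0/217.4 = 3.21987, K_B = 126.1/217.4 = 0.58004, K_C = 97.8/217.4 = 0.44986
Let ψ = V/F and solve Σ zᵢ(Kᵢ−1)/(1+ψ(Kᵢ−1)) = 0.
Feasibility: ΣzᵢKᵢ = 1.814, Σzᵢ/Kᵢ = 1.166 — both > 1, two phases present.
Newton–Raphson from ψ = 0.5:
  ψ = 0.500: g = 0.1729, g' = -0.747 → ψ = 0.731
  ψ = 0.731: g = 0.0147, g' = -0.649 → ψ = 0.754
Converged at ψ = 0.754.

ψ = 0.754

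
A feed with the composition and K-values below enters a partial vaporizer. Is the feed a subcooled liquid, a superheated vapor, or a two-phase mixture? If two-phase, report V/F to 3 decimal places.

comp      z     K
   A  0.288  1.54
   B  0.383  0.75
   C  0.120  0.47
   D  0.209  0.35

subcooled liquid

ΣzᵢKᵢ = 0.860; Σzᵢ/Kᵢ = 1.550.
Since ΣzᵢKᵢ < 1 the mixture is below its bubble point — single liquid phase.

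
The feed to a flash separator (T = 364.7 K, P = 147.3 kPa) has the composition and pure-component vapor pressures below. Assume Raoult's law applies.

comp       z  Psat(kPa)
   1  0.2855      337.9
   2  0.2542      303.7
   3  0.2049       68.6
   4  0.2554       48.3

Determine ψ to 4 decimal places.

Raoult's law: Kᵢ = Pᵢˢᵃᵗ/P = Pᵢˢᵃᵗ/147.3.
  K_1 = 337.9/147.3 = 2.293958, K_2 = 303.7/147.3 = 2.061779, K_3 = 68.6/147.3 = 0.465716, K_4 = 48.3/147.3 = 0.327902
Newton iteration, ψ⁰ = 0.31:
  ψ = 0.3100: g = 0.11869, g' = -0.6738 → ψ = 0.4861
  ψ = 0.4861: g = 0.00194, g' = -0.6660 → ψ = 0.4891
Converged at ψ = 0.4891.

ψ = 0.4891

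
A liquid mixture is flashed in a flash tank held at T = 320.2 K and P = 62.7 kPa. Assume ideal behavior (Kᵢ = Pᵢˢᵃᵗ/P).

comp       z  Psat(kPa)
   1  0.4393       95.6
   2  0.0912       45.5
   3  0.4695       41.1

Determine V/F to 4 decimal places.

Raoult's law: Kᵢ = Pᵢˢᵃᵗ/P = Pᵢˢᵃᵗ/62.7.
  K_1 = 95.6/62.7 = 1.524721, K_2 = 45.5/62.7 = 0.725678, K_3 = 41.1/62.7 = 0.655502
Rachford–Rice: g(V/F) = Σ zᵢ(Kᵢ−1)/(1+V/F(Kᵢ−1)) = 0.
g(0) = ΣzᵢKᵢ − 1 = 0.0438 and g(1) = 1 − Σzᵢ/Kᵢ = -0.1300, so a root lies in (0, 1).
Newton–Raphson from V/F = 0.5:
  V/F = 0.5000: g = -0.04179, g' = -0.1664 → V/F = 0.2489
  V/F = 0.2489: g = 0.00012, g' = -0.1692 → V/F = 0.2496
Converged at V/F = 0.2496.

V/F = 0.2496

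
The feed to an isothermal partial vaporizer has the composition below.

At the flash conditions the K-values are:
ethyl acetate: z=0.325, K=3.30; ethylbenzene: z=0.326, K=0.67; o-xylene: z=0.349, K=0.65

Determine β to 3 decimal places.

β = 0.661

Rachford–Rice: g(β) = Σ zᵢ(Kᵢ−1)/(1+β(Kᵢ−1)) = 0.
Check two-phase: ΣzᵢKᵢ = 1.518 > 1 and Σzᵢ/Kᵢ = 1.122 > 1, so g(0) = 0.518 > 0 and g(1) = -0.122 < 0.
Newton iteration, β⁰ = 0.49:
  β = 0.490: g = 0.0757, g' = -0.493 → β = 0.644
  β = 0.644: g = 0.0071, g' = -0.408 → β = 0.661
Converged at β = 0.661.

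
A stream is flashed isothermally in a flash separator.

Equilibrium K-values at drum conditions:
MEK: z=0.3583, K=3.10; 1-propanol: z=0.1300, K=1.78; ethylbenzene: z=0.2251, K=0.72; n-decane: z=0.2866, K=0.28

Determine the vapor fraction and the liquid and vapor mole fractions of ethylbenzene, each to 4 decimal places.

ψ = 0.5549, x_ethylbenzene = 0.2665, y_ethylbenzene = 0.1919

Material balance + equilibrium reduce to Σ zᵢ(Kᵢ−1)/(1+ψ(Kᵢ−1)) = 0.
g(0) = ΣzᵢKᵢ − 1 = 0.5845 and g(1) = 1 − Σzᵢ/Kᵢ = -0.5248, so a root lies in (0, 1).
Newton–Raphson from ψ = 0.34:
  ψ = 0.3400: g = 0.17623, g' = -0.8693 → ψ = 0.5427
  ψ = 0.5427: g = 0.00986, g' = -0.8090 → ψ = 0.5549
Converged at ψ = 0.5549.
Compositions from xᵢ = zᵢ/(1+ψ(Kᵢ−1)), yᵢ = Kᵢxᵢ:
  MEK: x = 0.1655, y = 0.5130
  1-propanol: x = 0.0907, y = 0.1615
  ethylbenzene: x = 0.2665, y = 0.1919
  n-decane: x = 0.4773, y = 0.1336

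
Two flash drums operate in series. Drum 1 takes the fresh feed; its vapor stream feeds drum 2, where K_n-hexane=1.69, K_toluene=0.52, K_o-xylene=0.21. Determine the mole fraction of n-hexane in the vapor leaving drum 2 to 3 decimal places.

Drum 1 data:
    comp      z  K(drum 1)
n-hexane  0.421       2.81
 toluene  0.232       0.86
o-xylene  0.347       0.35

y_n-hexane (drum 2) = 0.810

Drum 1:
Rachford–Rice: g(ψ₁) = Σ zᵢ(Kᵢ−1)/(1+ψ₁(Kᵢ−1)) = 0.
Check two-phase: ΣzᵢKᵢ = 1.504 > 1 and Σzᵢ/Kᵢ = 1.411 > 1, so g(0) = 0.504 > 0 and g(1) = -0.411 < 0.
Newton iteration, ψ₁⁰ = 0.5:
  ψ₁ = 0.500: g = 0.0309, g' = -0.707 → ψ₁ = 0.544
Converged at ψ₁ = 0.544.
Drum-1 compositions:
  n-hexane: x = 0.212, y = 0.596
  toluene: x = 0.251, y = 0.216
  o-xylene: x = 0.537, y = 0.188
Drum-2 feed = drum-1 vapor: z₂ = (0.5962, 0.2160, 0.1879).
Drum 2:
Newton–Raphson from ψ₂ = 0.66:
  ψ₂ = 0.660: g = -0.1792, g' = -0.752 → ψ₂ = 0.422
  ψ₂ = 0.422: g = -0.0340, g' = -0.512 → ψ₂ = 0.356
  ψ₂ = 0.356: g = -0.0011, g' = -0.482 → ψ₂ = 0.353
Converged at ψ₂ = 0.353.
  n-hexane: x = 0.479, y = 0.810
  toluene: x = 0.260, y = 0.135
  o-xylene: x = 0.261, y = 0.055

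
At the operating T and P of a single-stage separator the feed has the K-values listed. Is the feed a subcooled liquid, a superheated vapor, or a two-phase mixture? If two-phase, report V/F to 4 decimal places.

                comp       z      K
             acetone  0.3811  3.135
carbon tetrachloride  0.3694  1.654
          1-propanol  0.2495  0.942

ΣzᵢKᵢ = 2.0408; Σzᵢ/Kᵢ = 0.6098.
Since Σzᵢ/Kᵢ < 1 the mixture is above its dew point — single vapor phase.

superheated vapor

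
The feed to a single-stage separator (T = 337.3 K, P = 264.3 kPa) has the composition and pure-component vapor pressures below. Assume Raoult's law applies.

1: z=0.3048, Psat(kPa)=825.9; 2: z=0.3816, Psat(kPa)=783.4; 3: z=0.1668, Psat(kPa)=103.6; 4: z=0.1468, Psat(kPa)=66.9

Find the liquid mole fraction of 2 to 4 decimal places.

Raoult's law: Kᵢ = Pᵢˢᵃᵗ/P = Pᵢˢᵃᵗ/264.3.
  K_1 = 825.9/264.3 = 3.124858, K_2 = 783.4/264.3 = 2.964056, K_3 = 103.6/264.3 = 0.391979, K_4 = 66.9/264.3 = 0.253121
Material balance + equilibrium reduce to Σ zᵢ(Kᵢ−1)/(1+V/F(Kᵢ−1)) = 0.
Check two-phase: ΣzᵢKᵢ = 2.1861 > 1 and Σzᵢ/Kᵢ = 1.2318 > 1, so g(0) = 1.1861 > 0 and g(1) = -0.2318 < 0.
Newton iteration, V/F⁰ = 0.33:
  V/F = 0.3300: g = 0.56307, g' = -1.2582 → V/F = 0.7775
  V/F = 0.7775: g = 0.08691, g' = -1.1138 → V/F = 0.8556
  V/F = 0.8556: g = -0.00565, g' = -1.2745 → V/F = 0.8511
Converged at V/F = 0.8511.
Compositions from xᵢ = zᵢ/(1+V/F(Kᵢ−1)), yᵢ = Kᵢxᵢ:
  1: x = 0.1085, y = 0.3391
  2: x = 0.1428, y = 0.4234
  3: x = 0.3457, y = 0.1355
  4: x = 0.4029, y = 0.1020

x_2 = 0.1428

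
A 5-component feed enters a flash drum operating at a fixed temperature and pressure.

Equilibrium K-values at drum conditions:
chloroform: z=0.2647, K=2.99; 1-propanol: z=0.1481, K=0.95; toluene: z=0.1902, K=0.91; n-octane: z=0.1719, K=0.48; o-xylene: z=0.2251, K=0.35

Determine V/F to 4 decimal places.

Rachford–Rice: g(V/F) = Σ zᵢ(Kᵢ−1)/(1+V/F(Kᵢ−1)) = 0.
g(0) = ΣzᵢKᵢ − 1 = 0.2665 and g(1) = 1 − Σzᵢ/Kᵢ = -0.4547, so a root lies in (0, 1).
Newton iteration, V/F⁰ = 0.5:
  V/F = 0.5000: g = -0.09904, g' = -0.5591 → V/F = 0.3228
  V/F = 0.3228: g = 0.00296, g' = -0.6100 → V/F = 0.3277
Converged at V/F = 0.3277.

V/F = 0.3277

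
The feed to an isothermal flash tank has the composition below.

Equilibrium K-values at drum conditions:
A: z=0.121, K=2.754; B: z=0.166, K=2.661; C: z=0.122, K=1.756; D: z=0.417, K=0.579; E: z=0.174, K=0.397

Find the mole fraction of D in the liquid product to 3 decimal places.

Material balance + equilibrium reduce to Σ zᵢ(Kᵢ−1)/(1+V/F(Kᵢ−1)) = 0.
Check two-phase: ΣzᵢKᵢ = 1.300 > 1 and Σzᵢ/Kᵢ = 1.334 > 1, so g(0) = 0.300 > 0 and g(1) = -0.334 < 0.
Iterate (Newton) starting at V/F = 0.5:
  V/F = 0.500: g = -0.0419, g' = -0.527 → V/F = 0.420
  V/F = 0.420: g = 0.0006, g' = -0.545 → V/F = 0.422
Converged at V/F = 0.422.
Compositions from xᵢ = zᵢ/(1+V/F(Kᵢ−1)), yᵢ = Kᵢxᵢ:
  A: x = 0.070, y = 0.192
  B: x = 0.098, y = 0.260
  C: x = 0.093, y = 0.162
  D: x = 0.507, y = 0.294
  E: x = 0.233, y = 0.093

x_D = 0.507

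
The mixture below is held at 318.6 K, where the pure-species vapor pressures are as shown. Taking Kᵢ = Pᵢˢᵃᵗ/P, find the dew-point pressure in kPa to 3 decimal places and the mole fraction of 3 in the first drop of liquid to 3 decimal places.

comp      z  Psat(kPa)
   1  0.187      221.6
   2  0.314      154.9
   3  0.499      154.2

At the dew point ψ → 1, so Σzᵢ/Kᵢ = 1 with Kᵢ = Pᵢˢᵃᵗ/P ⇒ 1/P = Σzᵢ/Pᵢˢᵃᵗ.
1/P = 0.187/221.6 + 0.314/154.9 + 0.499/154.2 = 0.006107 ⇒ P = 163.746 kPa
xᵢ = zᵢP/Pᵢˢᵃᵗ ⇒ x_3 = 0.499·163.746/154.2 = 0.530

Pdew = 163.746 kPa, x_3 = 0.530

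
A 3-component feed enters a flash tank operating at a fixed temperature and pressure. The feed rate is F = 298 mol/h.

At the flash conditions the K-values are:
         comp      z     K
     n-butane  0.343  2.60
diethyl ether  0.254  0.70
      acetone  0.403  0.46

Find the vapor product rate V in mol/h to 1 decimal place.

Let β = V/F and solve Σ zᵢ(Kᵢ−1)/(1+β(Kᵢ−1)) = 0.
Feasibility: ΣzᵢKᵢ = 1.255, Σzᵢ/Kᵢ = 1.371 — both > 1, two phases present.
Newton iteration, β⁰ = 0.5:
  β = 0.500: g = -0.0829, g' = -0.523 → β = 0.342
  β = 0.342: g = 0.0031, g' = -0.572 → β = 0.347
Converged at β = 0.347.
Then V = β·F = 0.3470·298 = 103.4 mol/h and L = F − V = 194.6 mol/h.

V = 103.4 mol/h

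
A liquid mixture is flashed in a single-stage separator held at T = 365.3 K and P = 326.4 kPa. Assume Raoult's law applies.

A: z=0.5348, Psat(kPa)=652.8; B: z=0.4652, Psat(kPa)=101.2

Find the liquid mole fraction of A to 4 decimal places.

x_A = 0.4083

Raoult's law: Kᵢ = Pᵢˢᵃᵗ/P = Pᵢˢᵃᵗ/326.4.
  K_A = 652.8/326.4 = 2.000000, K_B = 101.2/326.4 = 0.310049
Material balance + equilibrium reduce to Σ zᵢ(Kᵢ−1)/(1+ψ(Kᵢ−1)) = 0.
Check two-phase: ΣzᵢKᵢ = 1.2138 > 1 and Σzᵢ/Kᵢ = 1.7678 > 1, so g(0) = 0.2138 > 0 and g(1) = -0.7678 < 0.
Iterate (Newton) starting at ψ = 0.56:
  ψ = 0.5600: g = -0.18024, g' = -0.8079 → ψ = 0.3369
  ψ = 0.3369: g = -0.01813, g' = -0.6751 → ψ = 0.3100
  ψ = 0.3100: g = -0.00007, g' = -0.6700 → ψ = 0.3099
Converged at ψ = 0.3099.
Compositions from xᵢ = zᵢ/(1+ψ(Kᵢ−1)), yᵢ = Kᵢxᵢ:
  A: x = 0.4083, y = 0.8165
  B: x = 0.5917, y = 0.1835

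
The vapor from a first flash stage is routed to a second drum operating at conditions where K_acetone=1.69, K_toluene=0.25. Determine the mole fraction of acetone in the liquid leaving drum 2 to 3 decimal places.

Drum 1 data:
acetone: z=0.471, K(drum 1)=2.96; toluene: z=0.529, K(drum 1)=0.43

x_acetone (drum 2) = 0.521

Drum 1:
Let ψ₁ = V/F and solve Σ zᵢ(Kᵢ−1)/(1+ψ₁(Kᵢ−1)) = 0.
g(0) = ΣzᵢKᵢ − 1 = 0.622 and g(1) = 1 − Σzᵢ/Kᵢ = -0.389, so a root lies in (0, 1).
Binary case is linear: z₁(K₁−1)(1+ψ₁(K₂−1)) + z₂(K₂−1)(1+ψ₁(K₁−1)) = 0
⇒ ψ₁ = [z₁(K₁−1)+z₂(K₂−1)] / [−(K₁−1)(K₂−1)] = 0.6216/1.1172 = 0.556
Drum-1 compositions:
  acetone: x = 0.225, y = 0.667
  toluene: x = 0.775, y = 0.333
Drum-2 feed = drum-1 vapor: z₂ = (0.6669, 0.3331).
Drum 2:
Material balance + equilibrium reduce to Σ zᵢ(Kᵢ−1)/(1+ψ₂(Kᵢ−1)) = 0.
g(0) = ΣzᵢKᵢ − 1 = 0.210 and g(1) = 1 − Σzᵢ/Kᵢ = -0.727, so a root lies in (0, 1).
Binary case is linear: z₁(K₁−1)(1+ψ₂(K₂−1)) + z₂(K₂−1)(1+ψ₂(K₁−1)) = 0
⇒ ψ₂ = [z₁(K₁−1)+z₂(K₂−1)] / [−(K₁−1)(K₂−1)] = 0.2103/0.5175 = 0.406
  acetone: x = 0.521, y = 0.880
  toluene: x = 0.479, y = 0.120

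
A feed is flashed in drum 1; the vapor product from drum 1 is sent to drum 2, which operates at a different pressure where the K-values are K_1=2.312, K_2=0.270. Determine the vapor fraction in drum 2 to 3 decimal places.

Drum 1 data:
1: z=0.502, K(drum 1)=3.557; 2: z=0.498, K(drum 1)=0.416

Drum 1:
Let ψ₁ = V/F and solve Σ zᵢ(Kᵢ−1)/(1+ψ₁(Kᵢ−1)) = 0.
Feasibility: ΣzᵢKᵢ = 1.993, Σzᵢ/Kᵢ = 1.338 — both > 1, two phases present.
Iterate (Newton) starting at ψ₁ = 0.5:
  ψ₁ = 0.500: g = 0.1526, g' = -0.971 → ψ₁ = 0.657
  ψ₁ = 0.657: g = 0.0070, g' = -0.904 → ψ₁ = 0.665
Converged at ψ₁ = 0.665.
Drum-1 compositions:
  1: x = 0.186, y = 0.661
  2: x = 0.814, y = 0.339
Drum-2 feed = drum-1 vapor: z₂ = (0.6613, 0.3387).
Drum 2:
Let ψ₂ = V/F and solve Σ zᵢ(Kᵢ−1)/(1+ψ₂(Kᵢ−1)) = 0.
Feasibility: ΣzᵢKᵢ = 1.620, Σzᵢ/Kᵢ = 1.540 — both > 1, two phases present.
Binary case is linear: z₁(K₁−1)(1+ψ₂(K₂−1)) + z₂(K₂−1)(1+ψ₂(K₁−1)) = 0
⇒ ψ₂ = [z₁(K₁−1)+z₂(K₂−1)] / [−(K₁−1)(K₂−1)] = 0.6205/0.9578 = 0.648
  1: x = 0.357, y = 0.827
  2: x = 0.643, y = 0.173

V/F (drum 2) = 0.648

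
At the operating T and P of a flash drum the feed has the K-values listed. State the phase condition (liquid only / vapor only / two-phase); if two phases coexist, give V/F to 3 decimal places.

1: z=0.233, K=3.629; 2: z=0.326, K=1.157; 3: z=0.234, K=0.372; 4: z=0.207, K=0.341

two-phase, V/F = 0.353

ΣzᵢKᵢ = 1.380; Σzᵢ/Kᵢ = 1.582.
Both exceed 1, so a two-phase solution exists.
Rachford–Rice: g(ψ) = Σ zᵢ(Kᵢ−1)/(1+ψ(Kᵢ−1)) = 0.
Newton iteration, ψ⁰ = 0.5:
  ψ = 0.500: g = -0.1055, g' = -0.704 → ψ = 0.350
  ψ = 0.350: g = 0.0019, g' = -0.747 → ψ = 0.353
Converged at ψ = 0.353.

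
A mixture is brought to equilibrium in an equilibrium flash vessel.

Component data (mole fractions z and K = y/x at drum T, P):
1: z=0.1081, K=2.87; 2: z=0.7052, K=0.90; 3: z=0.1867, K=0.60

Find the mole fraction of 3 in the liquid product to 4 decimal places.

x_3 = 0.2008

Material balance + equilibrium reduce to Σ zᵢ(Kᵢ−1)/(1+V/F(Kᵢ−1)) = 0.
Check two-phase: ΣzᵢKᵢ = 1.0569 > 1 and Σzᵢ/Kᵢ = 1.1324 > 1, so g(0) = 0.0569 > 0 and g(1) = -0.1324 < 0.
Iterate (Newton) starting at V/F = 0.68:
  V/F = 0.6800: g = -0.08926, g' = -0.1377 → V/F = 0.0320
  V/F = 0.0320: g = 0.04435, g' = -0.3743 → V/F = 0.1505
  V/F = 0.1505: g = 0.00670, g' = -0.2713 → V/F = 0.1752
  V/F = 0.1752: g = 0.00019, g' = -0.2563 → V/F = 0.1759
Converged at V/F = 0.1759.
Compositions from xᵢ = zᵢ/(1+V/F(Kᵢ−1)), yᵢ = Kᵢxᵢ:
  1: x = 0.0813, y = 0.2335
  2: x = 0.7178, y = 0.6460
  3: x = 0.2008, y = 0.1205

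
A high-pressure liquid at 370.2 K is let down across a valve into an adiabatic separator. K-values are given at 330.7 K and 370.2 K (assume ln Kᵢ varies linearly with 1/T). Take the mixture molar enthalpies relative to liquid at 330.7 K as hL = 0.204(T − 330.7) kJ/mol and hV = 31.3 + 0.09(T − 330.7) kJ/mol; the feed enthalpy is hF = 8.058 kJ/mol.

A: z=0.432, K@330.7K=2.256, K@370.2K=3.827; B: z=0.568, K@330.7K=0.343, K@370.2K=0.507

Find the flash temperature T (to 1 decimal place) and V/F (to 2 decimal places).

Adiabatic flash: solve Rachford–Rice at each trial T, then check hF = ψ·hV(T) + (1−ψ)·hL(T).
  T = 330.7 K: K = (2.256, 0.343), RR gives ψ = 0.205, H_out = 6.426 kJ/mol
  T = 370.2 K: K = (3.827, 0.507), RR gives ψ = 0.675, H_out = 26.155 kJ/mol
  T = 350.4 K: K = (2.980, 0.421), RR gives ψ = 0.460, H_out = 17.379 kJ/mol
  T = 340.5 K: K = (2.602, 0.381), RR gives ψ = 0.343, H_out = 12.364 kJ/mol
  T = 335.6 K: K = (2.425, 0.362), RR gives ψ = 0.278, H_out = 9.558 kJ/mol
  T = 333.1 K: K = (2.338, 0.352), RR gives ψ = 0.242, H_out = 8.008 kJ/mol
  T = 334.4 K: K = (2.383, 0.357), RR gives ψ = 0.261, H_out = 8.825 kJ/mol
Linear interpolation between T = 333.1 (H_out = 8.008) and T = 334.4 (H_out = 8.825) on hF = 8.058 gives T ≈ 333.2 K, at which ψ = 0.24.

T = 333.2 K, V/F = 0.24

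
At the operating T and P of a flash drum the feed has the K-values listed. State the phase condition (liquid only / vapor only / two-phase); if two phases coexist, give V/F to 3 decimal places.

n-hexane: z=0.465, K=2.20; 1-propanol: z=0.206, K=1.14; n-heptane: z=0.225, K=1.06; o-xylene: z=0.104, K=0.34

ΣzᵢKᵢ = 1.532; Σzᵢ/Kᵢ = 0.910.
Since Σzᵢ/Kᵢ < 1 the mixture is above its dew point — single vapor phase.

vapor only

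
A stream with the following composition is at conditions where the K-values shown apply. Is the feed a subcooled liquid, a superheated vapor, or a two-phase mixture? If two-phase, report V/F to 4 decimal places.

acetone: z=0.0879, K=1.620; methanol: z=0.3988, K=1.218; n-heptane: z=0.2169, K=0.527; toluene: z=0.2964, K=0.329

ΣzᵢKᵢ = 0.8400; Σzᵢ/Kᵢ = 1.6942.
Since ΣzᵢKᵢ < 1 the mixture is below its bubble point — single liquid phase.

subcooled liquid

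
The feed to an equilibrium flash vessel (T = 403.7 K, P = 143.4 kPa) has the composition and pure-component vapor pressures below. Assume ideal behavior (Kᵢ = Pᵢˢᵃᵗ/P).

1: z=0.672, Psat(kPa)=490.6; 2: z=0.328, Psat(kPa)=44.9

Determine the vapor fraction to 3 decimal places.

ψ = 0.843

Raoult's law: Kᵢ = Pᵢˢᵃᵗ/P = Pᵢˢᵃᵗ/143.4.
  K_1 = 490.6/143.4 = 3.42120, K_2 = 44.9/143.4 = 0.31311
Let ψ = V/F and solve Σ zᵢ(Kᵢ−1)/(1+ψ(Kᵢ−1)) = 0.
g(0) = ΣzᵢKᵢ − 1 = 1.402 and g(1) = 1 − Σzᵢ/Kᵢ = -0.244, so a root lies in (0, 1).
Binary case is linear: z₁(K₁−1)(1+ψ(K₂−1)) + z₂(K₂−1)(1+ψ(K₁−1)) = 0
⇒ ψ = [z₁(K₁−1)+z₂(K₂−1)] / [−(K₁−1)(K₂−1)] = 1.4017/1.6631 = 0.843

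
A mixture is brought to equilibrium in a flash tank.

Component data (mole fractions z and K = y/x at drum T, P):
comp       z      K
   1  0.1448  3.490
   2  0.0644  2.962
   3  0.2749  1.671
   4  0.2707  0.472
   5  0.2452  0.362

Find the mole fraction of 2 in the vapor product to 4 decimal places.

y_2 = 0.1059

Material balance + equilibrium reduce to Σ zᵢ(Kᵢ−1)/(1+V/F(Kᵢ−1)) = 0.
Check two-phase: ΣzᵢKᵢ = 1.3720 > 1 and Σzᵢ/Kᵢ = 1.4786 > 1, so g(0) = 0.3720 > 0 and g(1) = -0.4786 < 0.
Newton iteration, V/F⁰ = 0.62:
  V/F = 0.6200: g = -0.14229, g' = -0.6909 → V/F = 0.4140
  V/F = 0.4140: g = -0.00392, g' = -0.6769 → V/F = 0.4083
Converged at V/F = 0.4083.
Compositions from xᵢ = zᵢ/(1+V/F(Kᵢ−1)), yᵢ = Kᵢxᵢ:
  1: x = 0.0718, y = 0.2506
  2: x = 0.0358, y = 0.1059
  3: x = 0.2158, y = 0.3606
  4: x = 0.3451, y = 0.1629
  5: x = 0.3316, y = 0.1200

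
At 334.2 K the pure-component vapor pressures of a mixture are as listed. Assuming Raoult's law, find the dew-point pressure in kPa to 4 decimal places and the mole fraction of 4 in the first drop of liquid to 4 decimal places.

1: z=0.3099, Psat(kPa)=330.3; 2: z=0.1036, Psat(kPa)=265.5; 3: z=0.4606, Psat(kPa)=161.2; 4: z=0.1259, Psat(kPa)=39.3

Pdew = 135.3303 kPa, x_4 = 0.4335

At the dew point ψ → 1, so Σzᵢ/Kᵢ = 1 with Kᵢ = Pᵢˢᵃᵗ/P ⇒ 1/P = Σzᵢ/Pᵢˢᵃᵗ.
1/P = 0.3099/330.3 + 0.1036/265.5 + 0.4606/161.2 + 0.1259/39.3 = 0.0073893 ⇒ P = 135.3303 kPa
xᵢ = zᵢP/Pᵢˢᵃᵗ ⇒ x_4 = 0.1259·135.3303/39.3 = 0.4335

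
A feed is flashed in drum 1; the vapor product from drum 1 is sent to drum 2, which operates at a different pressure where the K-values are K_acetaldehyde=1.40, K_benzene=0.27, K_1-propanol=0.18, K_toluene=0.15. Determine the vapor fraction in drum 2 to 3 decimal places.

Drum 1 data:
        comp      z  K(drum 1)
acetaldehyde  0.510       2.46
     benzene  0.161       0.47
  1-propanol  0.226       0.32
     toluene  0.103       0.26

Drum 1:
Material balance + equilibrium reduce to Σ zᵢ(Kᵢ−1)/(1+ψ₁(Kᵢ−1)) = 0.
Feasibility: ΣzᵢKᵢ = 1.429, Σzᵢ/Kᵢ = 1.652 — both > 1, two phases present.
Newton–Raphson from ψ₁ = 0.68:
  ψ₁ = 0.680: g = -0.1991, g' = -0.974 → ψ₁ = 0.476
  ψ₁ = 0.476: g = -0.0195, g' = -0.822 → ψ₁ = 0.452
Converged at ψ₁ = 0.452.
Drum-1 compositions:
  acetaldehyde: x = 0.307, y = 0.756
  benzene: x = 0.212, y = 0.100
  1-propanol: x = 0.326, y = 0.104
  toluene: x = 0.155, y = 0.040
Drum-2 feed = drum-1 vapor: z₂ = (0.7559, 0.0995, 0.1044, 0.0402).
Drum 2:
Rachford–Rice: g(ψ₂) = Σ zᵢ(Kᵢ−1)/(1+ψ₂(Kᵢ−1)) = 0.
g(0) = ΣzᵢKᵢ − 1 = 0.110 and g(1) = 1 − Σzᵢ/Kᵢ = -0.757, so a root lies in (0, 1).
Iterate (Newton) starting at ψ₂ = 0.32:
  ψ₂ = 0.320: g = 0.0102, g' = -0.369 → ψ₂ = 0.348
  ψ₂ = 0.348: g = -0.0002, g' = -0.384 → ψ₂ = 0.347
Converged at ψ₂ = 0.347.
  acetaldehyde: x = 0.664, y = 0.929
  benzene: x = 0.133, y = 0.036
  1-propanol: x = 0.146, y = 0.026
  toluene: x = 0.057, y = 0.009

V/F (drum 2) = 0.347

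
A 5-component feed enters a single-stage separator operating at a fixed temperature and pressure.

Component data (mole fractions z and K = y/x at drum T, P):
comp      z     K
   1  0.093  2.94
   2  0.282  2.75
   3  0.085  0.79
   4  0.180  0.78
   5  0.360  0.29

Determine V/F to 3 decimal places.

V/F = 0.364

Rachford–Rice: g(V/F) = Σ zᵢ(Kᵢ−1)/(1+V/F(Kᵢ−1)) = 0.
Check two-phase: ΣzᵢKᵢ = 1.361 > 1 and Σzᵢ/Kᵢ = 1.714 > 1, so g(0) = 0.361 > 0 and g(1) = -0.714 < 0.
Newton–Raphson from V/F = 0.59:
  V/F = 0.590: g = -0.1788, g' = -0.839 → V/F = 0.377
  V/F = 0.377: g = -0.0100, g' = -0.783 → V/F = 0.364
Converged at V/F = 0.364.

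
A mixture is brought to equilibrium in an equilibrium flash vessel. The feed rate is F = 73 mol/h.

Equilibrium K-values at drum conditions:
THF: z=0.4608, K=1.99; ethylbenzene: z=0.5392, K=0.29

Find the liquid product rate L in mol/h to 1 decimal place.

Binary case is linear: z₁(K₁−1)(1+V/F(K₂−1)) + z₂(K₂−1)(1+V/F(K₁−1)) = 0
⇒ V/F = [z₁(K₁−1)+z₂(K₂−1)] / [−(K₁−1)(K₂−1)] = 0.07336/0.70290 = 0.1044
Then V = V/F·F = 0.1044·73 = 7.6 mol/h and L = F − V = 65.4 mol/h.

L = 65.4 mol/h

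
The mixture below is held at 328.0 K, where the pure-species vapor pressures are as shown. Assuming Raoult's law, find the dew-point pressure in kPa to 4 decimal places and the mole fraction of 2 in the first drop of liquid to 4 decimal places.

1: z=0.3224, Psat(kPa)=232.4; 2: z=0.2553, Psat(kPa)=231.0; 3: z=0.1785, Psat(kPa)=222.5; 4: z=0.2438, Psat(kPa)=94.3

At the dew point ψ → 1, so Σzᵢ/Kᵢ = 1 with Kᵢ = Pᵢˢᵃᵗ/P ⇒ 1/P = Σzᵢ/Pᵢˢᵃᵗ.
1/P = 0.3224/232.4 + 0.2553/231.0 + 0.1785/222.5 + 0.2438/94.3 = 0.0058801 ⇒ P = 170.0660 kPa
xᵢ = zᵢP/Pᵢˢᵃᵗ ⇒ x_2 = 0.2553·170.0660/231.0 = 0.1880

Pdew = 170.0660 kPa, x_2 = 0.1880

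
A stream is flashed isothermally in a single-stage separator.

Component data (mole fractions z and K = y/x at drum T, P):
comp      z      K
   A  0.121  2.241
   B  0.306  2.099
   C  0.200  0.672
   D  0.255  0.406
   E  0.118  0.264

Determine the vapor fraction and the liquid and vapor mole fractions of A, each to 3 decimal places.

ψ = 0.289, x_A = 0.089, y_A = 0.200

Newton–Raphson from ψ = 0.32:
  ψ = 0.320: g = -0.0176, g' = -0.571 → ψ = 0.289
Converged at ψ = 0.289.
Compositions from xᵢ = zᵢ/(1+ψ(Kᵢ−1)), yᵢ = Kᵢxᵢ:
  A: x = 0.089, y = 0.200
  B: x = 0.232, y = 0.487
  C: x = 0.221, y = 0.148
  D: x = 0.308, y = 0.125
  E: x = 0.150, y = 0.040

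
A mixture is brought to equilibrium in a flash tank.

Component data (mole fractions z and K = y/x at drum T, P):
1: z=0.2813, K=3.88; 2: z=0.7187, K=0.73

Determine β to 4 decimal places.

β = 0.7923

Let β = V/F and solve Σ zᵢ(Kᵢ−1)/(1+β(Kᵢ−1)) = 0.
g(0) = ΣzᵢKᵢ − 1 = 0.6161 and g(1) = 1 − Σzᵢ/Kᵢ = -0.0570, so a root lies in (0, 1).
Newton–Raphson from β = 0.5:
  β = 0.5000: g = 0.10769, g' = -0.4619 → β = 0.7331
  β = 0.7331: g = 0.01844, g' = -0.3225 → β = 0.7903
  β = 0.7903: g = 0.00060, g' = -0.3021 → β = 0.7923
Converged at β = 0.7923.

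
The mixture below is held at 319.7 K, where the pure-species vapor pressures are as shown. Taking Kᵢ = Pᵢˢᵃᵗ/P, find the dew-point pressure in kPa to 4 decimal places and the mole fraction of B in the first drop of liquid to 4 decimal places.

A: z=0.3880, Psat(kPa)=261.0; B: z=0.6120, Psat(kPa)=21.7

Pdew = 33.6821 kPa, x_B = 0.9499

At the dew point ψ → 1, so Σzᵢ/Kᵢ = 1 with Kᵢ = Pᵢˢᵃᵗ/P ⇒ 1/P = Σzᵢ/Pᵢˢᵃᵗ.
1/P = 0.3880/261.0 + 0.6120/21.7 = 0.0296894 ⇒ P = 33.6821 kPa
xᵢ = zᵢP/Pᵢˢᵃᵗ ⇒ x_B = 0.6120·33.6821/21.7 = 0.9499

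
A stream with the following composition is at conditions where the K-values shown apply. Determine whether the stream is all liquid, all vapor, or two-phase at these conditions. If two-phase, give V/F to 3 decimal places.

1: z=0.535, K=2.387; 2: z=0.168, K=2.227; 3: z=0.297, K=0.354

two-phase, V/F = 0.868

ΣzᵢKᵢ = 1.756; Σzᵢ/Kᵢ = 1.139.
Both exceed 1, so a two-phase solution exists.
Newton–Raphson from ψ = 0.5:
  ψ = 0.500: g = 0.2825, g' = -0.726 → ψ = 0.889
  ψ = 0.889: g = -0.0197, g' = -0.948 → ψ = 0.868
Converged at ψ = 0.868.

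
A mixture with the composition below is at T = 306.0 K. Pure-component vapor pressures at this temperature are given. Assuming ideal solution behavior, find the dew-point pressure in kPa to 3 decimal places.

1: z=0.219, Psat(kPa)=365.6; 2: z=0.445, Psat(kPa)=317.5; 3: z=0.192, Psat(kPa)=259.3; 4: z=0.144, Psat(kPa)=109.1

Pdew = 246.249 kPa

At the dew point ψ → 1, so Σzᵢ/Kᵢ = 1 with Kᵢ = Pᵢˢᵃᵗ/P ⇒ 1/P = Σzᵢ/Pᵢˢᵃᵗ.
1/P = 0.219/365.6 + 0.445/317.5 + 0.192/259.3 + 0.144/109.1 = 0.004061 ⇒ P = 246.249 kPa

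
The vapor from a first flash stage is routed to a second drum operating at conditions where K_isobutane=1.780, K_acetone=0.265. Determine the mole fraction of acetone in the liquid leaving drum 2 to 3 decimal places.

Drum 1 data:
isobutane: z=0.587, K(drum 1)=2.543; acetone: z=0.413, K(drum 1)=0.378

x_acetone (drum 2) = 0.515

Drum 1:
Material balance + equilibrium reduce to Σ zᵢ(Kᵢ−1)/(1+ψ₁(Kᵢ−1)) = 0.
Feasibility: ΣzᵢKᵢ = 1.649, Σzᵢ/Kᵢ = 1.323 — both > 1, two phases present.
Newton–Raphson from ψ₁ = 0.5:
  ψ₁ = 0.500: g = 0.1384, g' = -0.782 → ψ₁ = 0.677
  ψ₁ = 0.677: g = -0.0008, g' = -0.811 → ψ₁ = 0.676
Converged at ψ₁ = 0.676.
Drum-1 compositions:
  isobutane: x = 0.287, y = 0.731
  acetone: x = 0.713, y = 0.269
Drum-2 feed = drum-1 vapor: z₂ = (0.7306, 0.2694).
Drum 2:
Newton iteration, ψ₂⁰ = 0.5:
  ψ₂ = 0.500: g = 0.0969, g' = -0.594 → ψ₂ = 0.663
  ψ₂ = 0.663: g = -0.0107, g' = -0.747 → ψ₂ = 0.649
Converged at ψ₂ = 0.649.
  isobutane: x = 0.485, y = 0.864
  acetone: x = 0.515, y = 0.136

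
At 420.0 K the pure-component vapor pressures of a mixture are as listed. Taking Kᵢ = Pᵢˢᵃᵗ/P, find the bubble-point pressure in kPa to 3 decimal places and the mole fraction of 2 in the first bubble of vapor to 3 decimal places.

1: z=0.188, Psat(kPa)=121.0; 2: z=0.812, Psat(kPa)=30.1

Pbub = 47.189 kPa, y_2 = 0.518

At the bubble point ψ → 0, so ΣzᵢKᵢ = 1 with Kᵢ = Pᵢˢᵃᵗ/P ⇒ P = ΣzᵢPᵢˢᵃᵗ.
P = 0.188·121.0 + 0.812·30.1 = 47.189 kPa
yᵢ = zᵢPᵢˢᵃᵗ/P ⇒ y_2 = 0.812·30.1/47.189 = 0.518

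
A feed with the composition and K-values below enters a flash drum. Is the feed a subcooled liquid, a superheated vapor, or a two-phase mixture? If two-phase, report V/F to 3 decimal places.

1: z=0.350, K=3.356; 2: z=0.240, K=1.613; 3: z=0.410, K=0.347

two-phase, V/F = 0.611

ΣzᵢKᵢ = 1.704; Σzᵢ/Kᵢ = 1.435.
Both exceed 1, so a two-phase solution exists.
Let ψ = V/F and solve Σ zᵢ(Kᵢ−1)/(1+ψ(Kᵢ−1)) = 0.
Newton iteration, ψ⁰ = 0.39:
  ψ = 0.390: g = 0.1893, g' = -0.901 → ψ = 0.600
  ψ = 0.600: g = 0.0090, g' = -0.854 → ψ = 0.611
Converged at ψ = 0.611.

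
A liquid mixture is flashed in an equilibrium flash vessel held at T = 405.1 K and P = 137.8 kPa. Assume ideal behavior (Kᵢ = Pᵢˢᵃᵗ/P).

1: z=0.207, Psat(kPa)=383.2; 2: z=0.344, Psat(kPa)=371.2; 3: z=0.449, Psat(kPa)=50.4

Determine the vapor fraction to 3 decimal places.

Raoult's law: Kᵢ = Pᵢˢᵃᵗ/P = Pᵢˢᵃᵗ/137.8.
  K_1 = 383.2/137.8 = 2.78084, K_2 = 371.2/137.8 = 2.69376, K_3 = 50.4/137.8 = 0.36575
Rachford–Rice: g(ψ) = Σ zᵢ(Kᵢ−1)/(1+ψ(Kᵢ−1)) = 0.
g(0) = ΣzᵢKᵢ − 1 = 0.667 and g(1) = 1 − Σzᵢ/Kᵢ = -0.430, so a root lies in (0, 1).
Newton–Raphson from ψ = 0.5:
  ψ = 0.500: g = 0.0935, g' = -0.860 → ψ = 0.609
Converged at ψ = 0.609.

ψ = 0.609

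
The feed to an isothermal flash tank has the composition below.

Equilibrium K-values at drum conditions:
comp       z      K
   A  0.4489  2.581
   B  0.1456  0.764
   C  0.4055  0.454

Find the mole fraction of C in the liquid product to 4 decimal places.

x_C = 0.5988

Rachford–Rice: g(β) = Σ zᵢ(Kᵢ−1)/(1+β(Kᵢ−1)) = 0.
Feasibility: ΣzᵢKᵢ = 1.4539, Σzᵢ/Kᵢ = 1.2577 — both > 1, two phases present.
Iterate (Newton) starting at β = 0.52:
  β = 0.5200: g = 0.04114, g' = -0.5842 → β = 0.5904
  β = 0.5904: g = 0.00041, g' = -0.5744 → β = 0.5911
Converged at β = 0.5911.
Compositions from xᵢ = zᵢ/(1+β(Kᵢ−1)), yᵢ = Kᵢxᵢ:
  A: x = 0.2320, y = 0.5989
  B: x = 0.1692, y = 0.1293
  C: x = 0.5988, y = 0.2718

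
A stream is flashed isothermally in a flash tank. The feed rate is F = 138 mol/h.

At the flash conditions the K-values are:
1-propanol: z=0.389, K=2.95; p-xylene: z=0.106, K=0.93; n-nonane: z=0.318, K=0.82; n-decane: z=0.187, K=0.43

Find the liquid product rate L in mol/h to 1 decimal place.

L = 19.7 mol/h

Material balance + equilibrium reduce to Σ zᵢ(Kᵢ−1)/(1+ψ(Kᵢ−1)) = 0.
Feasibility: ΣzᵢKᵢ = 1.587, Σzᵢ/Kᵢ = 1.069 — both > 1, two phases present.
Newton–Raphson from ψ = 0.63:
  ψ = 0.630: g = 0.1017, g' = -0.459 → ψ = 0.851
  ψ = 0.851: g = 0.0025, g' = -0.453 → ψ = 0.857
Converged at ψ = 0.857.
Then V = ψ·F = 0.8570·138 = 118.3 mol/h and L = F − V = 19.7 mol/h.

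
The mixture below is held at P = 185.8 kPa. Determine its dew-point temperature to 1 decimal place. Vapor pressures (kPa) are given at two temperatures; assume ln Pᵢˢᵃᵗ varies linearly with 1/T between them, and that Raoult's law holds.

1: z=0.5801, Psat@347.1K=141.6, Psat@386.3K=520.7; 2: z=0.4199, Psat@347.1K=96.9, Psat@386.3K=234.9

Dew-point temperature: Σzᵢ·P/Pᵢˢᵃᵗ(T) = 1. Interpolate ln Pᵢˢᵃᵗ = aᵢ + bᵢ/T.
  T = 347.1 K: ΣzᵢP/Pᵢˢᵃᵗ = 1.5663
  T = 386.3 K: ΣzᵢP/Pᵢˢᵃᵗ = 0.5391
  T = 366.7 K: ΣzᵢP/Pᵢˢᵃᵗ = 0.8884
  T = 356.9 K: ΣzᵢP/Pᵢˢᵃᵗ = 1.1687
  T = 361.8 K: ΣzᵢP/Pᵢˢᵃᵗ = 1.0167
  T = 364.2 K: ΣzᵢP/Pᵢˢᵃᵗ = 0.9512
Interpolating between 361.8 K and 364.2 K gives T ≈ 362.4 K.

T = 362.4 K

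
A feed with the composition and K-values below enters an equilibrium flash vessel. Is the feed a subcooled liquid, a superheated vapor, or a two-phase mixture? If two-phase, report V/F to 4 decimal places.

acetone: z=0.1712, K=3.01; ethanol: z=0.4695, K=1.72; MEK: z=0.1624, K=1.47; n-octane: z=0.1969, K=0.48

superheated vapor

ΣzᵢKᵢ = 1.6561; Σzᵢ/Kᵢ = 0.8505.
Since Σzᵢ/Kᵢ < 1 the mixture is above its dew point — single vapor phase.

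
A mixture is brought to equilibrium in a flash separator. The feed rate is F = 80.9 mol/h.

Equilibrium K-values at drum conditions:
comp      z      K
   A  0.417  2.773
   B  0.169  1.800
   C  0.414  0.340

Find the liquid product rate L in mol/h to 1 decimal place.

L = 32.6 mol/h

Let β = V/F and solve Σ zᵢ(Kᵢ−1)/(1+β(Kᵢ−1)) = 0.
g(0) = ΣzᵢKᵢ − 1 = 0.601 and g(1) = 1 − Σzᵢ/Kᵢ = -0.462, so a root lies in (0, 1).
Newton–Raphson from β = 0.41:
  β = 0.410: g = 0.1553, g' = -0.840 → β = 0.595
  β = 0.595: g = 0.0015, g' = -0.849 → β = 0.597
Converged at β = 0.597.
Then V = β·F = 0.5967·80.9 = 48.3 mol/h and L = F − V = 32.6 mol/h.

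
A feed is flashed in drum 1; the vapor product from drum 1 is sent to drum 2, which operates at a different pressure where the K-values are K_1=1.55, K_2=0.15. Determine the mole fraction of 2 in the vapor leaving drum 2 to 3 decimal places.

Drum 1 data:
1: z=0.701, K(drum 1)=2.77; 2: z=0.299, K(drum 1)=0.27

y_2 (drum 2) = 0.059

Drum 1:
Let ψ₁ = V/F and solve Σ zᵢ(Kᵢ−1)/(1+ψ₁(Kᵢ−1)) = 0.
g(0) = ΣzᵢKᵢ − 1 = 1.022 and g(1) = 1 − Σzᵢ/Kᵢ = -0.360, so a root lies in (0, 1).
Iterate (Newton) starting at ψ₁ = 0.49:
  ψ₁ = 0.490: g = 0.3246, g' = -1.016 → ψ₁ = 0.810
  ψ₁ = 0.810: g = -0.0236, g' = -1.323 → ψ₁ = 0.792
  ψ₁ = 0.792: g = -0.0004, g' = -1.275 → ψ₁ = 0.791
Converged at ψ₁ = 0.791.
Drum-1 compositions:
  1: x = 0.292, y = 0.809
  2: x = 0.708, y = 0.191
Drum-2 feed = drum-1 vapor: z₂ = (0.8088, 0.1912).
Drum 2:
Rachford–Rice: g(ψ₂) = Σ zᵢ(Kᵢ−1)/(1+ψ₂(Kᵢ−1)) = 0.
g(0) = ΣzᵢKᵢ − 1 = 0.282 and g(1) = 1 − Σzᵢ/Kᵢ = -0.796, so a root lies in (0, 1).
Iterate (Newton) starting at ψ₂ = 0.5:
  ψ₂ = 0.500: g = 0.0663, g' = -0.568 → ψ₂ = 0.617
  ψ₂ = 0.617: g = -0.0093, g' = -0.747 → ψ₂ = 0.604
Converged at ψ₂ = 0.604.
  1: x = 0.607, y = 0.941
  2: x = 0.393, y = 0.059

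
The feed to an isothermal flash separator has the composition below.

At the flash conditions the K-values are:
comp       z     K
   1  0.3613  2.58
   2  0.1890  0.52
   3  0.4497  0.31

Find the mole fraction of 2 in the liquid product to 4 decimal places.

Material balance + equilibrium reduce to Σ zᵢ(Kᵢ−1)/(1+ψ(Kᵢ−1)) = 0.
g(0) = ΣzᵢKᵢ − 1 = 0.1698 and g(1) = 1 − Σzᵢ/Kᵢ = -0.9541, so a root lies in (0, 1).
Newton iteration, ψ⁰ = 0.49:
  ψ = 0.4900: g = -0.26566, g' = -0.8497 → ψ = 0.1773
  ψ = 0.1773: g = -0.00681, g' = -0.8803 → ψ = 0.1696
Converged at ψ = 0.1696.
Compositions from xᵢ = zᵢ/(1+ψ(Kᵢ−1)), yᵢ = Kᵢxᵢ:
  1: x = 0.2849, y = 0.7351
  2: x = 0.2058, y = 0.1070
  3: x = 0.5093, y = 0.1579

x_2 = 0.2058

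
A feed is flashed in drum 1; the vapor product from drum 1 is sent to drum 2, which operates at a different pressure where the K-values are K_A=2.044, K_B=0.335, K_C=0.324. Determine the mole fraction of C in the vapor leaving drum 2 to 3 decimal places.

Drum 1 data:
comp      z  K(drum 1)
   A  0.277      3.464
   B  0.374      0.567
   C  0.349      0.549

y_C (drum 2) = 0.094

Drum 1:
Newton–Raphson from ψ₁ = 0.5:
  ψ₁ = 0.500: g = -0.1041, g' = -0.570 → ψ₁ = 0.317
  ψ₁ = 0.317: g = 0.0116, g' = -0.721 → ψ₁ = 0.333
  ψ₁ = 0.333: g = 0.0002, g' = -0.701 → ψ₁ = 0.334
Converged at ψ₁ = 0.334.
Drum-1 compositions:
  A: x = 0.152, y = 0.527
  B: x = 0.437, y = 0.248
  C: x = 0.411, y = 0.226
Drum-2 feed = drum-1 vapor: z₂ = (0.5266, 0.2479, 0.2255).
Drum 2:
Rachford–Rice: g(ψ₂) = Σ zᵢ(Kᵢ−1)/(1+ψ₂(Kᵢ−1)) = 0.
g(0) = ΣzᵢKᵢ − 1 = 0.232 and g(1) = 1 − Σzᵢ/Kᵢ = -0.694, so a root lies in (0, 1).
Iterate (Newton) starting at ψ₂ = 0.52:
  ψ₂ = 0.520: g = -0.1308, g' = -0.742 → ψ₂ = 0.344
  ψ₂ = 0.344: g = -0.0078, g' = -0.670 → ψ₂ = 0.332
Converged at ψ₂ = 0.332.
  A: x = 0.391, y = 0.799
  B: x = 0.318, y = 0.107
  C: x = 0.291, y = 0.094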